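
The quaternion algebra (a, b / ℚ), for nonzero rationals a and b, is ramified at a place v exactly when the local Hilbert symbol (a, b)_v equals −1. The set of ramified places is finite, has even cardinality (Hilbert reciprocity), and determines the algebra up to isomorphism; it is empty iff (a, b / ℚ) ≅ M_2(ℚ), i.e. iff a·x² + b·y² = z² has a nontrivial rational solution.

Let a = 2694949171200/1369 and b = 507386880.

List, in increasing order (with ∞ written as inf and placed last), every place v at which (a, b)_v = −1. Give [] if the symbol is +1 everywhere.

[2, 5, 7, 13]

Mod squares: a ≡ 143, b ≡ 455. Check v ∈ {∞, 2, 3, 5, 7, 11, 13, 37}.
v=5: a=5^2·(≡2), b=5^1·(≡1) mod 5; (2|5)=-1, (1|5)=+1; (−1)^{2·1·2}·(-1)^1·(+1)^2 = -1.
v=37: a=37^-2·(≡18), b=37^0·(≡34) mod 37; (18|37)=-1, (34|37)=+1; (−1)^{-2·0·18}·(-1)^0·(+1)^-2 = +1.
v=11: a=11^3·(≡10), b=11^2·(≡3) mod 11; (10|11)=-1, (3|11)=+1; (−1)^{3·2·5}·(-1)^2·(+1)^3 = +1.
v=13: a=13^3·(≡5), b=13^1·(≡3) mod 13; (5|13)=-1, (3|13)=+1; (−1)^{3·1·6}·(-1)^1·(+1)^3 = -1.
v=7: a=7^0·(≡5), b=7^1·(≡2) mod 7; (5|7)=-1, (2|7)=+1; (−1)^{0·1·3}·(-1)^1·(+1)^0 = -1.
v=∞: 143 > 0 and 455 > 0  ⇒  (a,b)_∞ = +1.
v=3: a=3^2·(≡2), b=3^2·(≡2) mod 3; (2|3)=-1, (2|3)=-1; (−1)^{2·2·1}·(-1)^2·(-1)^2 = +1.
v=2: v_2(a)=12, v_2(b)=10; units ≡ 7, 7 (mod 8); ε·ε+αω+βω = 1·1+12·0+10·0 ≡ 1  ⇒  (a,b)_2 = -1.
(143, 455 / ℚ) ramifies at {2, 5, 7, 13}: a division algebra.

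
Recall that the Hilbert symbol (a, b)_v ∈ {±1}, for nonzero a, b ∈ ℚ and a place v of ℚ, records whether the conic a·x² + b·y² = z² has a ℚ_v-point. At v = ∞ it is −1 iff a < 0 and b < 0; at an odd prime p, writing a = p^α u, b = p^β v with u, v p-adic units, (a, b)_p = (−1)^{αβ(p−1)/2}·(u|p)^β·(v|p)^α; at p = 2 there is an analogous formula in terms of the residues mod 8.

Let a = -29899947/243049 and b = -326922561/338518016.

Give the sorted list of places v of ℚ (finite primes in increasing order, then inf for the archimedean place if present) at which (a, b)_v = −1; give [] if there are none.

[2, inf]

Mod squares: a ≡ -3, b ≡ -86. Check v ∈ {∞, 2, 3, 7, 11, 17, 29, 31, 41, 43}.
v=∞: -3 < 0 and -86 < 0  ⇒  (a,b)_∞ = -1.
v=29: a=29^-2·(≡19), b=29^0·(≡7) mod 29; (19|29)=-1, (7|29)=+1; (−1)^{-2·0·14}·(-1)^0·(+1)^-2 = +1.
v=2: v_2(a)=0, v_2(b)=-13; units ≡ 5, 5 (mod 8); ε·ε+αω+βω = 0·0+0·1+-13·1 ≡ 1  ⇒  (a,b)_2 = -1.
v=31: a=31^0·(≡2), b=31^-2·(≡20) mod 31; (2|31)=+1, (20|31)=+1; (−1)^{0·-2·15}·(+1)^-2·(+1)^0 = +1.
v=3: a=3^1·(≡2), b=3^4·(≡1) mod 3; (2|3)=-1, (1|3)=+1; (−1)^{1·4·1}·(-1)^4·(+1)^1 = +1.
v=43: a=43^0·(≡41), b=43^-1·(≡10) mod 43; (41|43)=+1, (10|43)=+1; (−1)^{0·-1·21}·(+1)^-1·(+1)^0 = +1.
v=41: a=41^2·(≡7), b=41^2·(≡18) mod 41; (7|41)=-1, (18|41)=+1; (−1)^{2·2·20}·(-1)^2·(+1)^2 = +1.
v=7: a=7^2·(≡4), b=7^4·(≡6) mod 7; (4|7)=+1, (6|7)=-1; (−1)^{2·4·3}·(+1)^4·(-1)^2 = +1.
v=17: a=17^-2·(≡14), b=17^0·(≡13) mod 17; (14|17)=-1, (13|17)=+1; (−1)^{-2·0·8}·(-1)^0·(+1)^-2 = +1.
v=11: a=11^2·(≡2), b=11^0·(≡2) mod 11; (2|11)=-1, (2|11)=-1; (−1)^{2·0·5}·(-1)^0·(-1)^2 = +1.
(-3, -86 / ℚ) ramifies at {2, ∞}: a division algebra.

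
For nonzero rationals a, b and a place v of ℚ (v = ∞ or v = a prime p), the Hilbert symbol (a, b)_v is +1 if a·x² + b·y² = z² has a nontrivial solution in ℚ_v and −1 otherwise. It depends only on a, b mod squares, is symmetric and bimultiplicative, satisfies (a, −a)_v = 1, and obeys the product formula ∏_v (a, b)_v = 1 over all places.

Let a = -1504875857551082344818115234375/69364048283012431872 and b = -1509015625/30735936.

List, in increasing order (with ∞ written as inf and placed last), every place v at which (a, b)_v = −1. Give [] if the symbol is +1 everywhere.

(a, b) ≡ (-4485, -96577) mod (ℚ^×)²; places V = {2, 3, 5, 7, 11, 13, 17, 19, 23, 29, ∞}.
(a,b)_2: α=-26, β=-6; u≡3, v≡7 (mod 8); ε(u)ε(v)=1·1, αω(v)=-26·0, βω(u)=-6·1; sum ≡ 1  ⇒  -1.
(a,b)_7: α=-4, u≡4; β=-2, v≡2 (mod 7); (4|7)=+1, (2|7)=+1; sign (−1)^0·+1^-2·+1^-4 = +1.
(a,b)_19: α=2, u≡13; β=1, v≡17 (mod 19); (13|19)=-1, (17|19)=+1; sign (−1)^0·-1^1·+1^2 = -1.
(a,b)_5: α=17, u≡2; β=6, v≡3 (mod 5); (2|5)=-1, (3|5)=-1; sign (−1)^0·-1^6·-1^17 = -1.
(a,b)_23: α=3, u≡18; β=1, v≡11 (mod 23); (18|23)=+1, (11|23)=-1; sign (−1)^1·+1^1·-1^3 = +1.
(a,b)_11: α=-6, u≡5; β=-2, v≡1 (mod 11); (5|11)=+1, (1|11)=+1; sign (−1)^0·+1^-2·+1^-6 = +1.
(a,b)_13: α=3, u≡8; β=1, v≡11 (mod 13); (8|13)=-1, (11|13)=-1; sign (−1)^0·-1^1·-1^3 = +1.
(a,b)_∞: sgn(-4485)=−, sgn(-96577)=−, so -1.
(a,b)_3: α=-5, u≡2; β=-4, v≡2 (mod 3); (2|3)=-1, (2|3)=-1; sign (−1)^0·-1^-4·-1^-5 = -1.
(a,b)_17: α=2, u≡6; β=1, v≡7 (mod 17); (6|17)=-1, (7|17)=-1; sign (−1)^0·-1^1·-1^2 = -1.
(a,b)_29: α=4, u≡3; β=0, v≡4 (mod 29); (3|29)=-1, (4|29)=+1; sign (−1)^0·-1^0·+1^4 = +1.
|Ram(-4485, -96577)| = 6, even; anisotropic at {2, 3, 5, 17, 19, ∞}.

[2, 3, 5, 17, 19, inf]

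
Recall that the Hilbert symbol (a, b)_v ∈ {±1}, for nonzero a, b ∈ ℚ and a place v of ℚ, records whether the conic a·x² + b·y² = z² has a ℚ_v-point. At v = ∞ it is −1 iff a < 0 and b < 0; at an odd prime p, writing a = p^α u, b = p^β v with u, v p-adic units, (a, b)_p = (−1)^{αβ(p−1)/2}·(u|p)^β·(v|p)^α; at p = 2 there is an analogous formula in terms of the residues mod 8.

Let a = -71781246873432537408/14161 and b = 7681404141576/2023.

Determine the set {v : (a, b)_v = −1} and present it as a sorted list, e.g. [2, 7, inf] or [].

Mod squares: a ≡ -253, b ≡ 798. Check v ∈ {∞, 2, 3, 7, 11, 17, 19, 23}.
v=∞: -253 < 0 and 798 > 0  ⇒  (a,b)_∞ = +1.
v=23: a=23^3·(≡16), b=23^2·(≡3) mod 23; (16|23)=+1, (3|23)=+1; (−1)^{3·2·11}·(+1)^2·(+1)^3 = +1.
v=3: a=3^12·(≡2), b=3^7·(≡2) mod 3; (2|3)=-1, (2|3)=-1; (−1)^{12·7·1}·(-1)^7·(-1)^12 = -1.
v=11: a=11^3·(≡7), b=11^2·(≡8) mod 11; (7|11)=-1, (8|11)=-1; (−1)^{3·2·5}·(-1)^2·(-1)^3 = -1.
v=2: v_2(a)=6, v_2(b)=3; units ≡ 3, 7 (mod 8); ε·ε+αω+βω = 1·1+6·0+3·1 ≡ 0  ⇒  (a,b)_2 = +1.
v=19: a=19^4·(≡2), b=19^3·(≡7) mod 19; (2|19)=-1, (7|19)=+1; (−1)^{4·3·9}·(-1)^3·(+1)^4 = -1.
v=17: a=17^-2·(≡4), b=17^-2·(≡4) mod 17; (4|17)=+1, (4|17)=+1; (−1)^{-2·-2·8}·(+1)^-2·(+1)^-2 = +1.
v=7: a=7^-2·(≡6), b=7^-1·(≡2) mod 7; (6|7)=-1, (2|7)=+1; (−1)^{-2·-1·3}·(-1)^-1·(+1)^-2 = -1.
Ram(-253, 798) = {3, 7, 11, 19}; no ℚ_3-point on the conic.

[3, 7, 11, 19]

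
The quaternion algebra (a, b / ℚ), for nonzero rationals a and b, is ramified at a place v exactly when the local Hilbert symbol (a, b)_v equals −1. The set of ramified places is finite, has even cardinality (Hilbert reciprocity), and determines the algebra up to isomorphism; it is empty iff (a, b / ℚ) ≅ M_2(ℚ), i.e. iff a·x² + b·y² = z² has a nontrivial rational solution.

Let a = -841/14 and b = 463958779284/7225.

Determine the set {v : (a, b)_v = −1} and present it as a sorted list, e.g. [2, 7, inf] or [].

[2, 11]

Mod squares: a ≡ -14, b ≡ 429. Check v ∈ {∞, 2, 3, 5, 7, 11, 13, 17, 29}.
v=3: a=3^0·(≡1), b=3^9·(≡2) mod 3; (1|3)=+1, (2|3)=-1; (−1)^{0·9·1}·(+1)^9·(-1)^0 = +1.
v=17: a=17^0·(≡14), b=17^-2·(≡15) mod 17; (14|17)=-1, (15|17)=+1; (−1)^{0·-2·8}·(-1)^-2·(+1)^0 = +1.
v=11: a=11^0·(≡2), b=11^1·(≡7) mod 11; (2|11)=-1, (7|11)=-1; (−1)^{0·1·5}·(-1)^1·(-1)^0 = -1.
v=7: a=7^-1·(≡3), b=7^2·(≡2) mod 7; (3|7)=-1, (2|7)=+1; (−1)^{-1·2·3}·(-1)^2·(+1)^-1 = +1.
v=13: a=13^0·(≡4), b=13^1·(≡6) mod 13; (4|13)=+1, (6|13)=-1; (−1)^{0·1·6}·(+1)^1·(-1)^0 = +1.
v=5: a=5^0·(≡1), b=5^-2·(≡1) mod 5; (1|5)=+1, (1|5)=+1; (−1)^{0·-2·2}·(+1)^-2·(+1)^0 = +1.
v=2: v_2(a)=-1, v_2(b)=2; units ≡ 1, 5 (mod 8); ε·ε+αω+βω = 0·0+-1·1+2·0 ≡ 1  ⇒  (a,b)_2 = -1.
v=∞: -14 < 0 and 429 > 0  ⇒  (a,b)_∞ = +1.
v=29: a=29^2·(≡2), b=29^2·(≡1) mod 29; (2|29)=-1, (1|29)=+1; (−1)^{2·2·14}·(-1)^2·(+1)^2 = +1.
Ram(-14, 429) = {2, 11}; no ℚ_2-point on the conic.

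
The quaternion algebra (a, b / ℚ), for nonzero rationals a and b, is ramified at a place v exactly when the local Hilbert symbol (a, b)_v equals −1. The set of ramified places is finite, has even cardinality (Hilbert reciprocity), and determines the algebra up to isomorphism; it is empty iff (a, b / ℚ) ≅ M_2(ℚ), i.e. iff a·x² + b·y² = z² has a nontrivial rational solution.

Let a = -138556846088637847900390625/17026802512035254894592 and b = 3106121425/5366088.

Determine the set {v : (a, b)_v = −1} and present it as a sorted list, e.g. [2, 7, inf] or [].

[11, 17]

(a, b) ≡ (-34, 7106) mod (ℚ^×)²; places V = {2, 3, 5, 7, 11, 13, 17, 19, 31, ∞}.
(a,b)_11: α=6, u≡10; β=3, v≡7 (mod 11); (10|11)=-1, (7|11)=-1; sign (−1)^0·-1^3·-1^6 = -1.
(a,b)_19: α=2, u≡7; β=1, v≡8 (mod 19); (7|19)=+1, (8|19)=-1; sign (−1)^0·+1^1·-1^2 = +1.
(a,b)_31: α=-2, u≡20; β=0, v≡25 (mod 31); (20|31)=+1, (25|31)=+1; sign (−1)^0·+1^0·+1^-2 = +1.
(a,b)_13: α=-6, u≡5; β=-2, v≡5 (mod 13); (5|13)=-1, (5|13)=-1; sign (−1)^0·-1^-2·-1^-6 = +1.
(a,b)_7: α=-4, u≡1; β=-2, v≡2 (mod 7); (1|7)=+1, (2|7)=+1; sign (−1)^0·+1^-2·+1^-4 = +1.
(a,b)_5: α=16, u≡4; β=2, v≡4 (mod 5); (4|5)=+1, (4|5)=+1; sign (−1)^0·+1^2·+1^16 = +1.
(a,b)_17: α=5, u≡4; β=3, v≡3 (mod 17); (4|17)=+1, (3|17)=-1; sign (−1)^0·+1^3·-1^5 = -1.
(a,b)_3: α=-6, u≡2; β=-4, v≡2 (mod 3); (2|3)=-1, (2|3)=-1; sign (−1)^0·-1^-4·-1^-6 = +1.
(a,b)_∞: sgn(-34)=−, sgn(7106)=+, so +1.
(a,b)_2: α=-21, β=-3; u≡7, v≡1 (mod 8); ε(u)ε(v)=1·0, αω(v)=-21·0, βω(u)=-3·0; sum ≡ 0  ⇒  +1.
|Ram(-34, 7106)| = 2, even; anisotropic at {11, 17}.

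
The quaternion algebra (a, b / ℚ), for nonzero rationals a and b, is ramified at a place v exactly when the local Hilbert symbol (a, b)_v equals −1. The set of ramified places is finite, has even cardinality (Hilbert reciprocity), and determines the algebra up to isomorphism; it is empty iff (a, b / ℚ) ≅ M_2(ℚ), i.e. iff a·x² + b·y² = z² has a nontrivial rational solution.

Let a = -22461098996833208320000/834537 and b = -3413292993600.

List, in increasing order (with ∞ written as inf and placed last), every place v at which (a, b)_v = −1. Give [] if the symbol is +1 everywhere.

[2, inf]

(a, b) ≡ (-1178589, -7381689) mod (ℚ^×)²; places V = {2, 3, 5, 7, 11, 17, 19, 23, 29, 31, ∞}.
(a,b)_∞: sgn(-1178589)=−, sgn(-7381689)=−, so -1.
(a,b)_11: α=-4, u≡2; β=0, v≡5 (mod 11); (2|11)=-1, (5|11)=+1; sign (−1)^0·-1^0·+1^-4 = +1.
(a,b)_2: α=14, β=6; u≡3, v≡7 (mod 8); ε(u)ε(v)=1·1, αω(v)=14·0, βω(u)=6·1; sum ≡ 1  ⇒  -1.
(a,b)_23: α=3, u≡3; β=1, v≡15 (mod 23); (3|23)=+1, (15|23)=-1; sign (−1)^1·+1^1·-1^3 = +1.
(a,b)_31: α=1, u≡2; β=1, v≡30 (mod 31); (2|31)=+1, (30|31)=-1; sign (−1)^1·+1^1·-1^1 = +1.
(a,b)_7: α=4, u≡4; β=1, v≡2 (mod 7); (4|7)=+1, (2|7)=+1; sign (−1)^0·+1^1·+1^4 = +1.
(a,b)_17: α=4, u≡13; β=3, v≡11 (mod 17); (13|17)=+1, (11|17)=-1; sign (−1)^0·+1^3·-1^4 = +1.
(a,b)_3: α=-1, u≡2; β=1, v≡1 (mod 3); (2|3)=-1, (1|3)=+1; sign (−1)^1·-1^1·+1^-1 = +1.
(a,b)_5: α=4, u≡4; β=2, v≡1 (mod 5); (4|5)=+1, (1|5)=+1; sign (−1)^0·+1^2·+1^4 = +1.
(a,b)_29: α=1, u≡15; β=1, v≡11 (mod 29); (15|29)=-1, (11|29)=-1; sign (−1)^0·-1^1·-1^1 = +1.
(a,b)_19: α=-1, u≡4; β=0, v≡16 (mod 19); (4|19)=+1, (16|19)=+1; sign (−1)^0·+1^0·+1^-1 = +1.
(-1178589, -7381689 / ℚ) ramifies at {2, ∞}: a division algebra.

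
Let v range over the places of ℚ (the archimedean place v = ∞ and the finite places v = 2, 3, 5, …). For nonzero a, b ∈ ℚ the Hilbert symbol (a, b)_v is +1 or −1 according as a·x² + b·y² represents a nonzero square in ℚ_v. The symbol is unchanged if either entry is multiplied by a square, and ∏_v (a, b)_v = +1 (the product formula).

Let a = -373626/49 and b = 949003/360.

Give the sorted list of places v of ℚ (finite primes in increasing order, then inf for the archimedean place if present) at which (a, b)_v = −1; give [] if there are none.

Mod squares: a ≡ -41514, b ≡ 78430. Check v ∈ {∞, 2, 3, 5, 7, 11, 17, 23, 31, 37}.
v=37: a=37^1·(≡28), b=37^0·(≡1) mod 37; (28|37)=+1, (1|37)=+1; (−1)^{1·0·18}·(+1)^0·(+1)^1 = +1.
v=2: v_2(a)=1, v_2(b)=-3; units ≡ 3, 7 (mod 8); ε·ε+αω+βω = 1·1+1·0+-3·1 ≡ 0  ⇒  (a,b)_2 = +1.
v=11: a=11^1·(≡7), b=11^3·(≡8) mod 11; (7|11)=-1, (8|11)=-1; (−1)^{1·3·5}·(-1)^3·(-1)^1 = -1.
v=23: a=23^0·(≡3), b=23^1·(≡3) mod 23; (3|23)=+1, (3|23)=+1; (−1)^{0·1·11}·(+1)^1·(+1)^0 = +1.
v=31: a=31^0·(≡13), b=31^1·(≡9) mod 31; (13|31)=-1, (9|31)=+1; (−1)^{0·1·15}·(-1)^1·(+1)^0 = -1.
v=7: a=7^-2·(≡6), b=7^0·(≡2) mod 7; (6|7)=-1, (2|7)=+1; (−1)^{-2·0·3}·(-1)^0·(+1)^-2 = +1.
v=3: a=3^3·(≡1), b=3^-2·(≡1) mod 3; (1|3)=+1, (1|3)=+1; (−1)^{3·-2·1}·(+1)^-2·(+1)^3 = +1.
v=5: a=5^0·(≡1), b=5^-1·(≡4) mod 5; (1|5)=+1, (4|5)=+1; (−1)^{0·-1·2}·(+1)^-1·(+1)^0 = +1.
v=∞: -41514 < 0 and 78430 > 0  ⇒  (a,b)_∞ = +1.
v=17: a=17^1·(≡7), b=17^0·(≡4) mod 17; (7|17)=-1, (4|17)=+1; (−1)^{1·0·8}·(-1)^0·(+1)^1 = +1.
Ram(-41514, 78430) = {11, 31}; no ℚ_11-point on the conic.

[11, 31]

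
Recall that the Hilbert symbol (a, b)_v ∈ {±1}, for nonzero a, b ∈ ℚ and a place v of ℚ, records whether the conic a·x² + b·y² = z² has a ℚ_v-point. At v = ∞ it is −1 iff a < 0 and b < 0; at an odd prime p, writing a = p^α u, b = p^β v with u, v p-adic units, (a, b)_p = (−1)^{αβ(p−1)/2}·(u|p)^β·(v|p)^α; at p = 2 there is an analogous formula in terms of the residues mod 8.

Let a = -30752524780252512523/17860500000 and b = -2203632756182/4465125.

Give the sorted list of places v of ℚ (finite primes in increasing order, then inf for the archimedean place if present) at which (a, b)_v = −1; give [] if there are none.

[2, 17, 23, inf]

Mod squares: a ≡ -374, b ≡ -624910. Check v ∈ {∞, 2, 3, 5, 7, 11, 13, 17, 19, 23}.
v=11: a=11^1·(≡10), b=11^1·(≡4) mod 11; (10|11)=-1, (4|11)=+1; (−1)^{1·1·5}·(-1)^1·(+1)^1 = +1.
v=19: a=19^4·(≡11), b=19^3·(≡15) mod 19; (11|19)=+1, (15|19)=-1; (−1)^{4·3·9}·(+1)^3·(-1)^4 = +1.
v=13: a=13^4·(≡12), b=13^3·(≡12) mod 13; (12|13)=+1, (12|13)=+1; (−1)^{4·3·6}·(+1)^3·(+1)^4 = +1.
v=∞: -374 < 0 and -624910 < 0  ⇒  (a,b)_∞ = -1.
v=5: a=5^-6·(≡1), b=5^-3·(≡3) mod 5; (1|5)=+1, (3|5)=-1; (−1)^{-6·-3·2}·(+1)^-3·(-1)^-6 = +1.
v=2: v_2(a)=-5, v_2(b)=1; units ≡ 5, 1 (mod 8); ε·ε+αω+βω = 0·0+-5·0+1·1 ≡ 1  ⇒  (a,b)_2 = -1.
v=3: a=3^-6·(≡1), b=3^-6·(≡2) mod 3; (1|3)=+1, (2|3)=-1; (−1)^{-6·-6·1}·(+1)^-6·(-1)^-6 = +1.
v=23: a=23^2·(≡14), b=23^1·(≡16) mod 23; (14|23)=-1, (16|23)=+1; (−1)^{2·1·11}·(-1)^1·(+1)^2 = -1.
v=7: a=7^-2·(≡2), b=7^-2·(≡4) mod 7; (2|7)=+1, (4|7)=+1; (−1)^{-2·-2·3}·(+1)^-2·(+1)^-2 = +1.
v=17: a=17^5·(≡5), b=17^2·(≡11) mod 17; (5|17)=-1, (11|17)=-1; (−1)^{5·2·8}·(-1)^2·(-1)^5 = -1.
|Ram(-374, -624910)| = 4, even; anisotropic at {2, 17, 23, ∞}.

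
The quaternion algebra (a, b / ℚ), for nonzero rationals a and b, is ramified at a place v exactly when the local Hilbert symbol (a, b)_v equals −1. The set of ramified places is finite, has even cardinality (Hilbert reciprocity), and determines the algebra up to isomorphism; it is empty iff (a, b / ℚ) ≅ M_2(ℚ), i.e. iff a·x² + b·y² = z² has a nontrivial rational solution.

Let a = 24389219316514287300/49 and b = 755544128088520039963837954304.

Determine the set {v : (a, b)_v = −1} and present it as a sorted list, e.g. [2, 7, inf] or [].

[3, 43, 47, 53]

Mod squares: a ≡ 48633, b ≡ 2239409. Check v ∈ {∞, 2, 3, 5, 7, 13, 29, 31, 43, 47, 53}.
v=5: a=5^2·(≡3), b=5^0·(≡4) mod 5; (3|5)=-1, (4|5)=+1; (−1)^{2·0·2}·(-1)^0·(+1)^2 = +1.
v=∞: 48633 > 0 and 2239409 > 0  ⇒  (a,b)_∞ = +1.
v=47: a=47^2·(≡15), b=47^3·(≡36) mod 47; (15|47)=-1, (36|47)=+1; (−1)^{2·3·23}·(-1)^3·(+1)^2 = -1.
v=3: a=3^1·(≡2), b=3^0·(≡2) mod 3; (2|3)=-1, (2|3)=-1; (−1)^{1·0·1}·(-1)^0·(-1)^1 = -1.
v=7: a=7^-2·(≡2), b=7^0·(≡4) mod 7; (2|7)=+1, (4|7)=+1; (−1)^{-2·0·3}·(+1)^0·(+1)^-2 = +1.
v=53: a=53^2·(≡22), b=53^3·(≡39) mod 53; (22|53)=-1, (39|53)=-1; (−1)^{2·3·26}·(-1)^3·(-1)^2 = -1.
v=2: v_2(a)=2, v_2(b)=8; units ≡ 1, 1 (mod 8); ε·ε+αω+βω = 0·0+2·0+8·0 ≡ 0  ⇒  (a,b)_2 = +1.
v=29: a=29^3·(≡28), b=29^5·(≡13) mod 29; (28|29)=+1, (13|29)=+1; (−1)^{3·5·14}·(+1)^5·(+1)^3 = +1.
v=43: a=43^1·(≡25), b=43^2·(≡34) mod 43; (25|43)=+1, (34|43)=-1; (−1)^{1·2·21}·(+1)^2·(-1)^1 = -1.
v=31: a=31^2·(≡28), b=31^3·(≡16) mod 31; (28|31)=+1, (16|31)=+1; (−1)^{2·3·15}·(+1)^3·(+1)^2 = +1.
v=13: a=13^1·(≡3), b=13^2·(≡9) mod 13; (3|13)=+1, (9|13)=+1; (−1)^{1·2·6}·(+1)^2·(+1)^1 = +1.
(48633, 2239409 / ℚ) ramifies at {3, 43, 47, 53}: a division algebra.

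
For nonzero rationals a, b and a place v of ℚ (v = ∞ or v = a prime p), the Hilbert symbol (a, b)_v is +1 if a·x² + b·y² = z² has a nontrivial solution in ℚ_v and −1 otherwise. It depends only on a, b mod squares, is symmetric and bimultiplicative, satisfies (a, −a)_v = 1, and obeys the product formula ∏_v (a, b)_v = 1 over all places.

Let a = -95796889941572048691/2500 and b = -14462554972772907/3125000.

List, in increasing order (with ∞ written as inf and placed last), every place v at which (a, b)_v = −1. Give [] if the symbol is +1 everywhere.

[2, 7, 13, inf]

(a, b) ≡ (-3451, -646646) mod (ℚ^×)²; places V = {2, 3, 5, 7, 11, 13, 17, 19, 29, ∞}.
(a,b)_∞: sgn(-3451)=−, sgn(-646646)=−, so -1.
(a,b)_17: α=3, u≡1; β=3, v≡4 (mod 17); (1|17)=+1, (4|17)=+1; sign (−1)^0·+1^3·+1^3 = +1.
(a,b)_13: α=0, u≡8; β=3, v≡4 (mod 13); (8|13)=-1, (4|13)=+1; sign (−1)^0·-1^3·+1^0 = -1.
(a,b)_19: α=2, u≡4; β=1, v≡14 (mod 19); (4|19)=+1, (14|19)=-1; sign (−1)^0·+1^1·-1^2 = +1.
(a,b)_7: α=5, u≡4; β=1, v≡1 (mod 7); (4|7)=+1, (1|7)=+1; sign (−1)^1·+1^1·+1^5 = -1.
(a,b)_5: α=-4, u≡1; β=-8, v≡1 (mod 5); (1|5)=+1, (1|5)=+1; sign (−1)^0·+1^-8·+1^-4 = +1.
(a,b)_29: α=3, u≡12; β=2, v≡4 (mod 29); (12|29)=-1, (4|29)=+1; sign (−1)^0·-1^2·+1^3 = +1.
(a,b)_2: α=-2, β=-3; u≡5, v≡5 (mod 8); ε(u)ε(v)=0·0, αω(v)=-2·1, βω(u)=-3·1; sum ≡ 1  ⇒  -1.
(a,b)_11: α=4, u≡4; β=3, v≡1 (mod 11); (4|11)=+1, (1|11)=+1; sign (−1)^0·+1^3·+1^4 = +1.
(a,b)_3: α=2, u≡2; β=2, v≡1 (mod 3); (2|3)=-1, (1|3)=+1; sign (−1)^0·-1^2·+1^2 = +1.
Ram(-3451, -646646) = {2, 7, 13, ∞}; no ℚ_2-point on the conic.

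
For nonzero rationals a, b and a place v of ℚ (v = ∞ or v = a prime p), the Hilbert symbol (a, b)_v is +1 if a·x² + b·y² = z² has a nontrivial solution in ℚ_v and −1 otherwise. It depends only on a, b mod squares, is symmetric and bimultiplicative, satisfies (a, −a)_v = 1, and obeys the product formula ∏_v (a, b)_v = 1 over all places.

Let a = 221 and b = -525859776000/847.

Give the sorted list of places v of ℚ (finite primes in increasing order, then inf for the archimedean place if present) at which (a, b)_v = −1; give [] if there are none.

Mod squares: a ≡ 221, b ≡ -2730. Check v ∈ {∞, 2, 3, 5, 7, 11, 13, 17}.
v=3: a=3^0·(≡2), b=3^7·(≡2) mod 3; (2|3)=-1, (2|3)=-1; (−1)^{0·7·1}·(-1)^7·(-1)^0 = -1.
v=17: a=17^1·(≡13), b=17^2·(≡11) mod 17; (13|17)=+1, (11|17)=-1; (−1)^{1·2·8}·(+1)^2·(-1)^1 = -1.
v=11: a=11^0·(≡1), b=11^-2·(≡5) mod 11; (1|11)=+1, (5|11)=+1; (−1)^{0·-2·5}·(+1)^-2·(+1)^0 = +1.
v=13: a=13^1·(≡4), b=13^1·(≡2) mod 13; (4|13)=+1, (2|13)=-1; (−1)^{1·1·6}·(+1)^1·(-1)^1 = -1.
v=7: a=7^0·(≡4), b=7^-1·(≡4) mod 7; (4|7)=+1, (4|7)=+1; (−1)^{0·-1·3}·(+1)^-1·(+1)^0 = +1.
v=∞: 221 > 0 and -2730 < 0  ⇒  (a,b)_∞ = +1.
v=5: a=5^0·(≡1), b=5^3·(≡1) mod 5; (1|5)=+1, (1|5)=+1; (−1)^{0·3·2}·(+1)^3·(+1)^0 = +1.
v=2: v_2(a)=0, v_2(b)=9; units ≡ 5, 3 (mod 8); ε·ε+αω+βω = 0·1+0·1+9·1 ≡ 1  ⇒  (a,b)_2 = -1.
Ram(221, -2730) = {2, 3, 13, 17}; no ℚ_2-point on the conic.

[2, 3, 13, 17]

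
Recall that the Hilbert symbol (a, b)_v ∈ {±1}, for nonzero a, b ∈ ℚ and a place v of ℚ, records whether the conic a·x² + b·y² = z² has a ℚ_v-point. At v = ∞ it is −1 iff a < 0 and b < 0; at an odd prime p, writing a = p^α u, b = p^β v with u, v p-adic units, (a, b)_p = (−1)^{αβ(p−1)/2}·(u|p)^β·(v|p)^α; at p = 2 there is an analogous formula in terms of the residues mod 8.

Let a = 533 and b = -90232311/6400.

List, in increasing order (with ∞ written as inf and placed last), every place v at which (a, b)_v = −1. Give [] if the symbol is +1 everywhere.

Mod squares: a ≡ 533, b ≡ -1479. Check v ∈ {∞, 2, 3, 5, 13, 17, 19, 29, 41}.
v=29: a=29^0·(≡11), b=29^1·(≡28) mod 29; (11|29)=-1, (28|29)=+1; (−1)^{0·1·14}·(-1)^1·(+1)^0 = -1.
v=41: a=41^1·(≡13), b=41^0·(≡30) mod 41; (13|41)=-1, (30|41)=-1; (−1)^{1·0·20}·(-1)^0·(-1)^1 = -1.
v=∞: 533 > 0 and -1479 < 0  ⇒  (a,b)_∞ = +1.
v=13: a=13^1·(≡2), b=13^2·(≡1) mod 13; (2|13)=-1, (1|13)=+1; (−1)^{1·2·6}·(-1)^2·(+1)^1 = +1.
v=3: a=3^0·(≡2), b=3^1·(≡2) mod 3; (2|3)=-1, (2|3)=-1; (−1)^{0·1·1}·(-1)^1·(-1)^0 = -1.
v=19: a=19^0·(≡1), b=19^2·(≡2) mod 19; (1|19)=+1, (2|19)=-1; (−1)^{0·2·9}·(+1)^2·(-1)^0 = +1.
v=5: a=5^0·(≡3), b=5^-2·(≡4) mod 5; (3|5)=-1, (4|5)=+1; (−1)^{0·-2·2}·(-1)^-2·(+1)^0 = +1.
v=17: a=17^0·(≡6), b=17^1·(≡1) mod 17; (6|17)=-1, (1|17)=+1; (−1)^{0·1·8}·(-1)^1·(+1)^0 = -1.
v=2: v_2(a)=0, v_2(b)=-8; units ≡ 5, 1 (mod 8); ε·ε+αω+βω = 0·0+0·0+-8·1 ≡ 0  ⇒  (a,b)_2 = +1.
(533, -1479 / ℚ) ramifies at {3, 17, 29, 41}: a division algebra.

[3, 17, 29, 41]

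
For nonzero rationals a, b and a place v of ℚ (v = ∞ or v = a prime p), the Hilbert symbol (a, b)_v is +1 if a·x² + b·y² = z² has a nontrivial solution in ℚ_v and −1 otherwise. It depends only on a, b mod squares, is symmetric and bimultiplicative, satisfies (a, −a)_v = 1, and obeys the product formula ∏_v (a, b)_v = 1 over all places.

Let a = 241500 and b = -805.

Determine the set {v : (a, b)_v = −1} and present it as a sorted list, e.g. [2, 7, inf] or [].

Mod squares: a ≡ 2415, b ≡ -805. Check v ∈ {∞, 2, 3, 5, 7, 23}.
v=5: a=5^3·(≡2), b=5^1·(≡4) mod 5; (2|5)=-1, (4|5)=+1; (−1)^{3·1·2}·(-1)^1·(+1)^3 = -1.
v=7: a=7^1·(≡4), b=7^1·(≡4) mod 7; (4|7)=+1, (4|7)=+1; (−1)^{1·1·3}·(+1)^1·(+1)^1 = -1.
v=2: v_2(a)=2, v_2(b)=0; units ≡ 7, 3 (mod 8); ε·ε+αω+βω = 1·1+2·1+0·0 ≡ 1  ⇒  (a,b)_2 = -1.
v=∞: 2415 > 0 and -805 < 0  ⇒  (a,b)_∞ = +1.
v=23: a=23^1·(≡12), b=23^1·(≡11) mod 23; (12|23)=+1, (11|23)=-1; (−1)^{1·1·11}·(+1)^1·(-1)^1 = +1.
v=3: a=3^1·(≡1), b=3^0·(≡2) mod 3; (1|3)=+1, (2|3)=-1; (−1)^{1·0·1}·(+1)^0·(-1)^1 = -1.
Ram(2415, -805) = {2, 3, 5, 7}; no ℚ_2-point on the conic.

[2, 3, 5, 7]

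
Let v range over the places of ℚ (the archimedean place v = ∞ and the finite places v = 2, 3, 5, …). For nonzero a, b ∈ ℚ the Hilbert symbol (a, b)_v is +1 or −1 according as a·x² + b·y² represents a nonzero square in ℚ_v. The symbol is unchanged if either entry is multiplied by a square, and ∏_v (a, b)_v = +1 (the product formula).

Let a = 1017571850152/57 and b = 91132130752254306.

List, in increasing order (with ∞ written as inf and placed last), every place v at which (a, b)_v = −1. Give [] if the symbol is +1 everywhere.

[2, 3, 11, 13, 19, 31]

Mod squares: a ≡ 709100634, b ≡ 157586. Check v ∈ {∞, 2, 3, 11, 13, 17, 19, 29, 31, 37}.
v=29: a=29^1·(≡14), b=29^1·(≡19) mod 29; (14|29)=-1, (19|29)=-1; (−1)^{1·1·14}·(-1)^1·(-1)^1 = +1.
v=37: a=37^1·(≡35), b=37^2·(≡10) mod 37; (35|37)=-1, (10|37)=+1; (−1)^{1·2·18}·(-1)^2·(+1)^1 = +1.
v=3: a=3^-1·(≡1), b=3^2·(≡2) mod 3; (1|3)=+1, (2|3)=-1; (−1)^{-1·2·1}·(+1)^2·(-1)^-1 = -1.
v=∞: 709100634 > 0 and 157586 > 0  ⇒  (a,b)_∞ = +1.
v=31: a=31^1·(≡12), b=31^2·(≡29) mod 31; (12|31)=-1, (29|31)=-1; (−1)^{1·2·15}·(-1)^2·(-1)^1 = -1.
v=13: a=13^2·(≡2), b=13^3·(≡2) mod 13; (2|13)=-1, (2|13)=-1; (−1)^{2·3·6}·(-1)^3·(-1)^2 = -1.
v=19: a=19^-1·(≡12), b=19^1·(≡3) mod 19; (12|19)=-1, (3|19)=-1; (−1)^{-1·1·9}·(-1)^1·(-1)^-1 = -1.
v=11: a=11^3·(≡3), b=11^1·(≡5) mod 11; (3|11)=+1, (5|11)=+1; (−1)^{3·1·5}·(+1)^1·(+1)^3 = -1.
v=2: v_2(a)=3, v_2(b)=1; units ≡ 5, 1 (mod 8); ε·ε+αω+βω = 0·0+3·0+1·1 ≡ 1  ⇒  (a,b)_2 = -1.
v=17: a=17^1·(≡6), b=17^2·(≡9) mod 17; (6|17)=-1, (9|17)=+1; (−1)^{1·2·8}·(-1)^2·(+1)^1 = +1.
Ram(709100634, 157586) = {2, 3, 11, 13, 19, 31}; no ℚ_2-point on the conic.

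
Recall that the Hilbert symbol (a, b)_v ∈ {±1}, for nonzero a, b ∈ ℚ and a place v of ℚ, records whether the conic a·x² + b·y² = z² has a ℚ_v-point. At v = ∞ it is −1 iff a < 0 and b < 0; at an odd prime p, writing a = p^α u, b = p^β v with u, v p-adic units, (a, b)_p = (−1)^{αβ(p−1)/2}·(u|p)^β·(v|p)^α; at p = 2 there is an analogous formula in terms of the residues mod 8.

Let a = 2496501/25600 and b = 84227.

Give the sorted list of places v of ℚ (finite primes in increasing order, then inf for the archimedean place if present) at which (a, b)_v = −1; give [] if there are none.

[11, 13, 19, 37]

Mod squares: a ≡ 629, b ≡ 84227. Check v ∈ {∞, 2, 3, 5, 7, 11, 13, 17, 19, 31, 37}.
v=11: a=11^0·(≡6), b=11^1·(≡1) mod 11; (6|11)=-1, (1|11)=+1; (−1)^{0·1·5}·(-1)^1·(+1)^0 = -1.
v=17: a=17^1·(≡5), b=17^0·(≡9) mod 17; (5|17)=-1, (9|17)=+1; (−1)^{1·0·8}·(-1)^0·(+1)^1 = +1.
v=13: a=13^0·(≡11), b=13^1·(≡5) mod 13; (11|13)=-1, (5|13)=-1; (−1)^{0·1·6}·(-1)^1·(-1)^0 = -1.
v=5: a=5^-2·(≡4), b=5^0·(≡2) mod 5; (4|5)=+1, (2|5)=-1; (−1)^{-2·0·2}·(+1)^0·(-1)^-2 = +1.
v=∞: 629 > 0 and 84227 > 0  ⇒  (a,b)_∞ = +1.
v=19: a=19^0·(≡13), b=19^1·(≡6) mod 19; (13|19)=-1, (6|19)=+1; (−1)^{0·1·9}·(-1)^1·(+1)^0 = -1.
v=31: a=31^0·(≡14), b=31^1·(≡20) mod 31; (14|31)=+1, (20|31)=+1; (−1)^{0·1·15}·(+1)^1·(+1)^0 = +1.
v=3: a=3^4·(≡2), b=3^0·(≡2) mod 3; (2|3)=-1, (2|3)=-1; (−1)^{4·0·1}·(-1)^0·(-1)^4 = +1.
v=7: a=7^2·(≡3), b=7^0·(≡3) mod 7; (3|7)=-1, (3|7)=-1; (−1)^{2·0·3}·(-1)^0·(-1)^2 = +1.
v=2: v_2(a)=-10, v_2(b)=0; units ≡ 5, 3 (mod 8); ε·ε+αω+βω = 0·1+-10·1+0·1 ≡ 0  ⇒  (a,b)_2 = +1.
v=37: a=37^1·(≡13), b=37^0·(≡15) mod 37; (13|37)=-1, (15|37)=-1; (−1)^{1·0·18}·(-1)^0·(-1)^1 = -1.
|Ram(629, 84227)| = 4, even; anisotropic at {11, 13, 19, 37}.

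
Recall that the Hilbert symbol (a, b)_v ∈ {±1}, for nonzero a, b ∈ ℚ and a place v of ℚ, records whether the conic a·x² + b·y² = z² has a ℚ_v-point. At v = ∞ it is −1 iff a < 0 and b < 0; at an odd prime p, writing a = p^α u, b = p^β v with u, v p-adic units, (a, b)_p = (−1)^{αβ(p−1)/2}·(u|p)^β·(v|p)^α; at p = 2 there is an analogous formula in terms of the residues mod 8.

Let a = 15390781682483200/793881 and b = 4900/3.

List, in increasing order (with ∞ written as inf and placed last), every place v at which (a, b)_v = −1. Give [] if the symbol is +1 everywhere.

Mod squares: a ≡ 15283, b ≡ 3. Check v ∈ {∞, 2, 3, 5, 7, 11, 17, 29, 31}.
v=17: a=17^1·(≡15), b=17^0·(≡7) mod 17; (15|17)=+1, (7|17)=-1; (−1)^{1·0·8}·(+1)^0·(-1)^1 = -1.
v=3: a=3^-8·(≡1), b=3^-1·(≡1) mod 3; (1|3)=+1, (1|3)=+1; (−1)^{-8·-1·1}·(+1)^-1·(+1)^-8 = +1.
v=5: a=5^2·(≡3), b=5^2·(≡2) mod 5; (3|5)=-1, (2|5)=-1; (−1)^{2·2·2}·(-1)^2·(-1)^2 = +1.
v=31: a=31^1·(≡1), b=31^0·(≡11) mod 31; (1|31)=+1, (11|31)=-1; (−1)^{1·0·15}·(+1)^0·(-1)^1 = -1.
v=∞: 15283 > 0 and 3 > 0  ⇒  (a,b)_∞ = +1.
v=29: a=29^1·(≡23), b=29^0·(≡19) mod 29; (23|29)=+1, (19|29)=-1; (−1)^{1·0·14}·(+1)^0·(-1)^1 = -1.
v=11: a=11^-2·(≡3), b=11^0·(≡9) mod 11; (3|11)=+1, (9|11)=+1; (−1)^{-2·0·5}·(+1)^0·(+1)^-2 = +1.
v=2: v_2(a)=24, v_2(b)=2; units ≡ 3, 3 (mod 8); ε·ε+αω+βω = 1·1+24·1+2·1 ≡ 1  ⇒  (a,b)_2 = -1.
v=7: a=7^4·(≡2), b=7^2·(≡3) mod 7; (2|7)=+1, (3|7)=-1; (−1)^{4·2·3}·(+1)^2·(-1)^4 = +1.
(15283, 3 / ℚ) ramifies at {2, 17, 29, 31}: a division algebra.

[2, 17, 29, 31]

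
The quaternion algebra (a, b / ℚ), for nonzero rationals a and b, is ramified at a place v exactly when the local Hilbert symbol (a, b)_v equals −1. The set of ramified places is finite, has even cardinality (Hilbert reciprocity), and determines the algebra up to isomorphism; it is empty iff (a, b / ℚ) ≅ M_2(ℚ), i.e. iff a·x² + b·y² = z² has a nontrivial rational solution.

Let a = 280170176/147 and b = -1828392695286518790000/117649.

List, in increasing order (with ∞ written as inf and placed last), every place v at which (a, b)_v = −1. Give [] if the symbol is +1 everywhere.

Mod squares: a ≡ 897, b ≡ -759. Check v ∈ {∞, 2, 3, 5, 7, 11, 13, 23}.
v=7: a=7^-2·(≡2), b=7^-6·(≡2) mod 7; (2|7)=+1, (2|7)=+1; (−1)^{-2·-6·3}·(+1)^-6·(+1)^-2 = +1.
v=2: v_2(a)=6, v_2(b)=4; units ≡ 1, 1 (mod 8); ε·ε+αω+βω = 0·0+6·0+4·0 ≡ 0  ⇒  (a,b)_2 = +1.
v=11: a=11^4·(≡10), b=11^7·(≡2) mod 11; (10|11)=-1, (2|11)=-1; (−1)^{4·7·5}·(-1)^7·(-1)^4 = -1.
v=3: a=3^-1·(≡2), b=3^3·(≡2) mod 3; (2|3)=-1, (2|3)=-1; (−1)^{-1·3·1}·(-1)^3·(-1)^-1 = -1.
v=23: a=23^1·(≡16), b=23^3·(≡9) mod 23; (16|23)=+1, (9|23)=+1; (−1)^{1·3·11}·(+1)^3·(+1)^1 = -1.
v=∞: 897 > 0 and -759 < 0  ⇒  (a,b)_∞ = +1.
v=5: a=5^0·(≡3), b=5^4·(≡4) mod 5; (3|5)=-1, (4|5)=+1; (−1)^{0·4·2}·(-1)^4·(+1)^0 = +1.
v=13: a=13^1·(≡12), b=13^4·(≡7) mod 13; (12|13)=+1, (7|13)=-1; (−1)^{1·4·6}·(+1)^4·(-1)^1 = -1.
(897, -759 / ℚ) ramifies at {3, 11, 13, 23}: a division algebra.

[3, 11, 13, 23]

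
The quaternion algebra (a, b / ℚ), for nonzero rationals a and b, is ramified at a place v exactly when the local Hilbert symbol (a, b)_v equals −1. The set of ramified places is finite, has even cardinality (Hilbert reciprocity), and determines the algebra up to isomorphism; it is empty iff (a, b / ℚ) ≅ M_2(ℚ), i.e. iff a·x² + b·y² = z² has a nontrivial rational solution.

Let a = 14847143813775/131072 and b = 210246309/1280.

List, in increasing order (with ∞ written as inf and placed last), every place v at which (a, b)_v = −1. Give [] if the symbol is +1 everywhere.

[5, 7]

(a, b) ≡ (62, 14105) mod (ℚ^×)²; places V = {2, 3, 5, 7, 13, 31, ∞}.
(a,b)_2: α=-17, β=-8; u≡7, v≡1 (mod 8); ε(u)ε(v)=1·0, αω(v)=-17·0, βω(u)=-8·0; sum ≡ 0  ⇒  +1.
(a,b)_∞: sgn(62)=+, sgn(14105)=+, so +1.
(a,b)_3: α=4, u≡2; β=2, v≡2 (mod 3); (2|3)=-1, (2|3)=-1; sign (−1)^0·-1^2·-1^4 = +1.
(a,b)_31: α=1, u≡7; β=1, v≡23 (mod 31); (7|31)=+1, (23|31)=-1; sign (−1)^1·+1^1·-1^1 = +1.
(a,b)_13: α=6, u≡1; β=3, v≡5 (mod 13); (1|13)=+1, (5|13)=-1; sign (−1)^0·+1^3·-1^6 = +1.
(a,b)_5: α=2, u≡3; β=-1, v≡4 (mod 5); (3|5)=-1, (4|5)=+1; sign (−1)^0·-1^-1·+1^2 = -1.
(a,b)_7: α=2, u≡5; β=3, v≡6 (mod 7); (5|7)=-1, (6|7)=-1; sign (−1)^0·-1^3·-1^2 = -1.
(62, 14105 / ℚ) ramifies at {5, 7}: a division algebra.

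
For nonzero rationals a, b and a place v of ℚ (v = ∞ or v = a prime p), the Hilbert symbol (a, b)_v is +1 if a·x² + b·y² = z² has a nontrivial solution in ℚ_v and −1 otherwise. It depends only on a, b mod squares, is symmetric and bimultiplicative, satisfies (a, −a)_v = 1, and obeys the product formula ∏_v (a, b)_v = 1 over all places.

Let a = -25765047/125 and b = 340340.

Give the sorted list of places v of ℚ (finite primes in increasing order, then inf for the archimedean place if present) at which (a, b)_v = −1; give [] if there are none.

(a, b) ≡ (-19635, 85085) mod (ℚ^×)²; places V = {2, 3, 5, 7, 11, 13, 17, ∞}.
(a,b)_11: α=1, u≡2; β=1, v≡8 (mod 11); (2|11)=-1, (8|11)=-1; sign (−1)^1·-1^1·-1^1 = -1.
(a,b)_3: α=9, u≡1; β=0, v≡2 (mod 3); (1|3)=+1, (2|3)=-1; sign (−1)^0·+1^0·-1^9 = -1.
(a,b)_2: α=0, β=2; u≡5, v≡5 (mod 8); ε(u)ε(v)=0·0, αω(v)=0·1, βω(u)=2·1; sum ≡ 0  ⇒  +1.
(a,b)_5: α=-3, u≡3; β=1, v≡3 (mod 5); (3|5)=-1, (3|5)=-1; sign (−1)^0·-1^1·-1^-3 = +1.
(a,b)_13: α=0, u≡7; β=1, v≡11 (mod 13); (7|13)=-1, (11|13)=-1; sign (−1)^0·-1^1·-1^0 = -1.
(a,b)_7: α=1, u≡2; β=1, v≡5 (mod 7); (2|7)=+1, (5|7)=-1; sign (−1)^1·+1^1·-1^1 = +1.
(a,b)_17: α=1, u≡13; β=1, v≡11 (mod 17); (13|17)=+1, (11|17)=-1; sign (−1)^0·+1^1·-1^1 = -1.
(a,b)_∞: sgn(-19635)=−, sgn(85085)=+, so +1.
(-19635, 85085 / ℚ) ramifies at {3, 11, 13, 17}: a division algebra.

[3, 11, 13, 17]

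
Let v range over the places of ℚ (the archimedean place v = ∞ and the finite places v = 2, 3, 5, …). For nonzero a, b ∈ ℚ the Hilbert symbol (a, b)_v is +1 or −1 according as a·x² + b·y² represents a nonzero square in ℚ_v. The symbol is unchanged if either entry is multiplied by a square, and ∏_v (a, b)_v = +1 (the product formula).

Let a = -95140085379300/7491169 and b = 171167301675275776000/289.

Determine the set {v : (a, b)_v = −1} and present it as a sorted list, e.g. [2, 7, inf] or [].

Mod squares: a ≡ -16112057, b ≡ 8815. Check v ∈ {∞, 2, 3, 5, 7, 13, 17, 19, 23, 37, 41, 43}.
v=3: a=3^10·(≡1), b=3^0·(≡1) mod 3; (1|3)=+1, (1|3)=+1; (−1)^{10·0·1}·(+1)^0·(+1)^10 = +1.
v=7: a=7^-2·(≡4), b=7^0·(≡2) mod 7; (4|7)=+1, (2|7)=+1; (−1)^{-2·0·3}·(+1)^0·(+1)^-2 = +1.
v=19: a=19^1·(≡1), b=19^2·(≡15) mod 19; (1|19)=+1, (15|19)=-1; (−1)^{1·2·9}·(+1)^2·(-1)^1 = -1.
v=23: a=23^-2·(≡3), b=23^0·(≡18) mod 23; (3|23)=+1, (18|23)=+1; (−1)^{-2·0·11}·(+1)^0·(+1)^-2 = +1.
v=17: a=17^-2·(≡13), b=17^-2·(≡9) mod 17; (13|17)=+1, (9|17)=+1; (−1)^{-2·-2·8}·(+1)^-2·(+1)^-2 = +1.
v=41: a=41^1·(≡31), b=41^3·(≡9) mod 41; (31|41)=+1, (9|41)=+1; (−1)^{1·3·20}·(+1)^3·(+1)^1 = +1.
v=∞: -16112057 < 0 and 8815 > 0  ⇒  (a,b)_∞ = +1.
v=5: a=5^2·(≡2), b=5^3·(≡2) mod 5; (2|5)=-1, (2|5)=-1; (−1)^{2·3·2}·(-1)^3·(-1)^2 = -1.
v=37: a=37^1·(≡32), b=37^0·(≡11) mod 37; (32|37)=-1, (11|37)=+1; (−1)^{1·0·18}·(-1)^0·(+1)^1 = +1.
v=2: v_2(a)=2, v_2(b)=12; units ≡ 7, 7 (mod 8); ε·ε+αω+βω = 1·1+2·0+12·0 ≡ 1  ⇒  (a,b)_2 = -1.
v=43: a=43^1·(≡42), b=43^3·(≡34) mod 43; (42|43)=-1, (34|43)=-1; (−1)^{1·3·21}·(-1)^3·(-1)^1 = -1.
v=13: a=13^1·(≡7), b=13^2·(≡12) mod 13; (7|13)=-1, (12|13)=+1; (−1)^{1·2·6}·(-1)^2·(+1)^1 = +1.
|Ram(-16112057, 8815)| = 4, even; anisotropic at {2, 5, 19, 43}.

[2, 5, 19, 43]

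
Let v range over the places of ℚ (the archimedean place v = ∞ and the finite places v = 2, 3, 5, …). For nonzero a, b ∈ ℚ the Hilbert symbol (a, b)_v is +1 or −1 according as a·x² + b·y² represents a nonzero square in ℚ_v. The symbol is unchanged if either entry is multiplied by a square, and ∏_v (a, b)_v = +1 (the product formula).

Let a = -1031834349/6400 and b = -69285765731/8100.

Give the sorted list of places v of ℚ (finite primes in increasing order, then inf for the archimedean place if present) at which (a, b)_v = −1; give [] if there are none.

[13, 19, 37, inf]

Mod squares: a ≡ -119301, b ≡ -1471379. Check v ∈ {∞, 2, 3, 5, 7, 13, 19, 23, 31, 37}.
v=7: a=7^1·(≡4), b=7^3·(≡5) mod 7; (4|7)=+1, (5|7)=-1; (−1)^{1·3·3}·(+1)^3·(-1)^1 = +1.
v=31: a=31^2·(≡16), b=31^2·(≡10) mod 31; (16|31)=+1, (10|31)=+1; (−1)^{2·2·15}·(+1)^2·(+1)^2 = +1.
v=13: a=13^1·(≡1), b=13^1·(≡11) mod 13; (1|13)=+1, (11|13)=-1; (−1)^{1·1·6}·(+1)^1·(-1)^1 = -1.
v=∞: -119301 < 0 and -1471379 < 0  ⇒  (a,b)_∞ = -1.
v=23: a=23^1·(≡21), b=23^1·(≡3) mod 23; (21|23)=-1, (3|23)=+1; (−1)^{1·1·11}·(-1)^1·(+1)^1 = +1.
v=3: a=3^3·(≡1), b=3^-4·(≡1) mod 3; (1|3)=+1, (1|3)=+1; (−1)^{3·-4·1}·(+1)^-4·(+1)^3 = +1.
v=37: a=37^0·(≡31), b=37^1·(≡32) mod 37; (31|37)=-1, (32|37)=-1; (−1)^{0·1·18}·(-1)^1·(-1)^0 = -1.
v=5: a=5^-2·(≡1), b=5^-2·(≡1) mod 5; (1|5)=+1, (1|5)=+1; (−1)^{-2·-2·2}·(+1)^-2·(+1)^-2 = +1.
v=2: v_2(a)=-8, v_2(b)=-2; units ≡ 3, 5 (mod 8); ε·ε+αω+βω = 1·0+-8·1+-2·1 ≡ 0  ⇒  (a,b)_2 = +1.
v=19: a=19^1·(≡12), b=19^1·(≡13) mod 19; (12|19)=-1, (13|19)=-1; (−1)^{1·1·9}·(-1)^1·(-1)^1 = -1.
Ram(-119301, -1471379) = {13, 19, 37, ∞}; no ℚ_13-point on the conic.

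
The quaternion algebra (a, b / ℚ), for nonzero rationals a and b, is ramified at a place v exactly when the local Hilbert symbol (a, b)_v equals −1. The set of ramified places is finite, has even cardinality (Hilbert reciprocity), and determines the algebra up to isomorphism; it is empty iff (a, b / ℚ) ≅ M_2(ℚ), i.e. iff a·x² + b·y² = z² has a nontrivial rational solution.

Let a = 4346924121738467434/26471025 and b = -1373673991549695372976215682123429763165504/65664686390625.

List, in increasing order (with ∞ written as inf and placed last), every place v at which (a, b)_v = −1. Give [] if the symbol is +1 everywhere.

Mod squares: a ≡ 10987041590074, b ≡ -6220181. Check v ∈ {∞, 2, 3, 5, 7, 11, 17, 19, 23, 29, 31, 37, 43, 47}.
v=43: a=43^1·(≡10), b=43^2·(≡20) mod 43; (10|43)=+1, (20|43)=-1; (−1)^{1·2·21}·(+1)^2·(-1)^1 = -1.
v=11: a=11^1·(≡7), b=11^3·(≡7) mod 11; (7|11)=-1, (7|11)=-1; (−1)^{1·3·5}·(-1)^3·(-1)^1 = -1.
v=2: v_2(a)=1, v_2(b)=6; units ≡ 5, 3 (mod 8); ε·ε+αω+βω = 0·1+1·1+6·1 ≡ 1  ⇒  (a,b)_2 = -1.
v=31: a=31^1·(≡7), b=31^3·(≡13) mod 31; (7|31)=+1, (13|31)=-1; (−1)^{1·3·15}·(+1)^3·(-1)^1 = +1.
v=37: a=37^3·(≡2), b=37^5·(≡15) mod 37; (2|37)=-1, (15|37)=-1; (−1)^{3·5·18}·(-1)^5·(-1)^3 = +1.
v=19: a=19^1·(≡5), b=19^2·(≡4) mod 19; (5|19)=+1, (4|19)=+1; (−1)^{1·2·9}·(+1)^2·(+1)^1 = +1.
v=23: a=23^1·(≡21), b=23^2·(≡6) mod 23; (21|23)=-1, (6|23)=+1; (−1)^{1·2·11}·(-1)^2·(+1)^1 = +1.
v=3: a=3^-2·(≡1), b=3^-6·(≡1) mod 3; (1|3)=+1, (1|3)=+1; (−1)^{-2·-6·1}·(+1)^-6·(+1)^-2 = +1.
v=7: a=7^-6·(≡4), b=7^-8·(≡5) mod 7; (4|7)=+1, (5|7)=-1; (−1)^{-6·-8·3}·(+1)^-8·(-1)^-6 = +1.
v=∞: 10987041590074 > 0 and -6220181 < 0  ⇒  (a,b)_∞ = +1.
v=47: a=47^1·(≡3), b=47^2·(≡12) mod 47; (3|47)=+1, (12|47)=+1; (−1)^{1·2·23}·(+1)^2·(+1)^1 = +1.
v=5: a=5^-2·(≡4), b=5^-6·(≡4) mod 5; (4|5)=+1, (4|5)=+1; (−1)^{-2·-6·2}·(+1)^-6·(+1)^-2 = +1.
v=29: a=29^1·(≡22), b=29^3·(≡20) mod 29; (22|29)=+1, (20|29)=+1; (−1)^{1·3·14}·(+1)^3·(+1)^1 = +1.
v=17: a=17^3·(≡10), b=17^7·(≡9) mod 17; (10|17)=-1, (9|17)=+1; (−1)^{3·7·8}·(-1)^7·(+1)^3 = -1.
Ram(10987041590074, -6220181) = {2, 11, 17, 43}; no ℚ_2-point on the conic.

[2, 11, 17, 43]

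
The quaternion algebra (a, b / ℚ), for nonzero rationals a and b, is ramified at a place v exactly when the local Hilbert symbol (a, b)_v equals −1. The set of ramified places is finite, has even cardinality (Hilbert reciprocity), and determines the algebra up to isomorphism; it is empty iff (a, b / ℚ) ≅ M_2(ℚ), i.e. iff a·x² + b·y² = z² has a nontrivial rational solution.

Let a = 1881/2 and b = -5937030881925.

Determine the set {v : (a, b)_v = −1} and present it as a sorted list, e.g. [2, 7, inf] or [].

(a, b) ≡ (418, -5436717) mod (ℚ^×)²; places V = {2, 3, 5, 11, 13, 19, 23, 29, ∞}.
(a,b)_13: α=0, u≡11; β=1, v≡12 (mod 13); (11|13)=-1, (12|13)=+1; sign (−1)^0·-1^1·+1^0 = -1.
(a,b)_19: α=1, u≡2; β=3, v≡7 (mod 19); (2|19)=-1, (7|19)=+1; sign (−1)^1·-1^3·+1^1 = +1.
(a,b)_∞: sgn(418)=+, sgn(-5436717)=−, so +1.
(a,b)_29: α=0, u≡27; β=1, v≡12 (mod 29); (27|29)=-1, (12|29)=-1; sign (−1)^0·-1^1·-1^0 = -1.
(a,b)_5: α=0, u≡3; β=2, v≡3 (mod 5); (3|5)=-1, (3|5)=-1; sign (−1)^0·-1^2·-1^0 = +1.
(a,b)_23: α=0, u≡9; β=1, v≡5 (mod 23); (9|23)=+1, (5|23)=-1; sign (−1)^0·+1^1·-1^0 = +1.
(a,b)_11: α=1, u≡3; β=3, v≡3 (mod 11); (3|11)=+1, (3|11)=+1; sign (−1)^1·+1^3·+1^1 = -1.
(a,b)_2: α=-1, β=0; u≡1, v≡3 (mod 8); ε(u)ε(v)=0·1, αω(v)=-1·1, βω(u)=0·0; sum ≡ 1  ⇒  -1.
(a,b)_3: α=2, u≡1; β=1, v≡1 (mod 3); (1|3)=+1, (1|3)=+1; sign (−1)^0·+1^1·+1^2 = +1.
(418, -5436717 / ℚ) ramifies at {2, 11, 13, 29}: a division algebra.

[2, 11, 13, 29]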